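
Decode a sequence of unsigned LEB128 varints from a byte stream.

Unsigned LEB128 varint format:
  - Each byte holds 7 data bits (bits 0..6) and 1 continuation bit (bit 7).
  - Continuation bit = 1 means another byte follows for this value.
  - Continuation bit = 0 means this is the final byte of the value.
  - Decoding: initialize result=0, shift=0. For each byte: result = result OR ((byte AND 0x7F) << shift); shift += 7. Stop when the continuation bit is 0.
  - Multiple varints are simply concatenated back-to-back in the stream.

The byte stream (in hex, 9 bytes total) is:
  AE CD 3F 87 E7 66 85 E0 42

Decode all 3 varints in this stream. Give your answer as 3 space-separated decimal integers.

Answer: 1042094 1684359 1093637

Derivation:
  byte[0]=0xAE cont=1 payload=0x2E=46: acc |= 46<<0 -> acc=46 shift=7
  byte[1]=0xCD cont=1 payload=0x4D=77: acc |= 77<<7 -> acc=9902 shift=14
  byte[2]=0x3F cont=0 payload=0x3F=63: acc |= 63<<14 -> acc=1042094 shift=21 [end]
Varint 1: bytes[0:3] = AE CD 3F -> value 1042094 (3 byte(s))
  byte[3]=0x87 cont=1 payload=0x07=7: acc |= 7<<0 -> acc=7 shift=7
  byte[4]=0xE7 cont=1 payload=0x67=103: acc |= 103<<7 -> acc=13191 shift=14
  byte[5]=0x66 cont=0 payload=0x66=102: acc |= 102<<14 -> acc=1684359 shift=21 [end]
Varint 2: bytes[3:6] = 87 E7 66 -> value 1684359 (3 byte(s))
  byte[6]=0x85 cont=1 payload=0x05=5: acc |= 5<<0 -> acc=5 shift=7
  byte[7]=0xE0 cont=1 payload=0x60=96: acc |= 96<<7 -> acc=12293 shift=14
  byte[8]=0x42 cont=0 payload=0x42=66: acc |= 66<<14 -> acc=1093637 shift=21 [end]
Varint 3: bytes[6:9] = 85 E0 42 -> value 1093637 (3 byte(s))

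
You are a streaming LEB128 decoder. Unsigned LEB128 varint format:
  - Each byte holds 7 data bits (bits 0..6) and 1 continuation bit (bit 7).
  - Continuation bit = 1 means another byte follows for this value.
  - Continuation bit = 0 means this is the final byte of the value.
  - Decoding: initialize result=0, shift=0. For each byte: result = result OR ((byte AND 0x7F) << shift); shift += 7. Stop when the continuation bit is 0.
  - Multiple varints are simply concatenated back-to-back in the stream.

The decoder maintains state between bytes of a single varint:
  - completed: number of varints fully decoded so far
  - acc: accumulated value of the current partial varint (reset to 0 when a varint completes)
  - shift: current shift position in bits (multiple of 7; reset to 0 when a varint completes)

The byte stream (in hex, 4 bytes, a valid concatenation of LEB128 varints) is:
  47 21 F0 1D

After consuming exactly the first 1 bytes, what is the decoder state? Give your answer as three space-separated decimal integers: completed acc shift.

byte[0]=0x47 cont=0 payload=0x47: varint #1 complete (value=71); reset -> completed=1 acc=0 shift=0

Answer: 1 0 0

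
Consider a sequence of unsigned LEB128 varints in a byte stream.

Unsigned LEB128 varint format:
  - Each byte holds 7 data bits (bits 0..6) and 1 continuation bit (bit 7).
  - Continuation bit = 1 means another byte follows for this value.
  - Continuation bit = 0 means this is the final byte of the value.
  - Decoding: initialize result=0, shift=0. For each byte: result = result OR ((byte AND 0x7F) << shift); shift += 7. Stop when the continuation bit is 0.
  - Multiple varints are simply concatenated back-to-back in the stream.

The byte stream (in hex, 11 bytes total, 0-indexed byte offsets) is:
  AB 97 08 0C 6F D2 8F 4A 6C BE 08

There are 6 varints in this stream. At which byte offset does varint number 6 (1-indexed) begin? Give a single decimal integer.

Answer: 9

Derivation:
  byte[0]=0xAB cont=1 payload=0x2B=43: acc |= 43<<0 -> acc=43 shift=7
  byte[1]=0x97 cont=1 payload=0x17=23: acc |= 23<<7 -> acc=2987 shift=14
  byte[2]=0x08 cont=0 payload=0x08=8: acc |= 8<<14 -> acc=134059 shift=21 [end]
Varint 1: bytes[0:3] = AB 97 08 -> value 134059 (3 byte(s))
  byte[3]=0x0C cont=0 payload=0x0C=12: acc |= 12<<0 -> acc=12 shift=7 [end]
Varint 2: bytes[3:4] = 0C -> value 12 (1 byte(s))
  byte[4]=0x6F cont=0 payload=0x6F=111: acc |= 111<<0 -> acc=111 shift=7 [end]
Varint 3: bytes[4:5] = 6F -> value 111 (1 byte(s))
  byte[5]=0xD2 cont=1 payload=0x52=82: acc |= 82<<0 -> acc=82 shift=7
  byte[6]=0x8F cont=1 payload=0x0F=15: acc |= 15<<7 -> acc=2002 shift=14
  byte[7]=0x4A cont=0 payload=0x4A=74: acc |= 74<<14 -> acc=1214418 shift=21 [end]
Varint 4: bytes[5:8] = D2 8F 4A -> value 1214418 (3 byte(s))
  byte[8]=0x6C cont=0 payload=0x6C=108: acc |= 108<<0 -> acc=108 shift=7 [end]
Varint 5: bytes[8:9] = 6C -> value 108 (1 byte(s))
  byte[9]=0xBE cont=1 payload=0x3E=62: acc |= 62<<0 -> acc=62 shift=7
  byte[10]=0x08 cont=0 payload=0x08=8: acc |= 8<<7 -> acc=1086 shift=14 [end]
Varint 6: bytes[9:11] = BE 08 -> value 1086 (2 byte(s))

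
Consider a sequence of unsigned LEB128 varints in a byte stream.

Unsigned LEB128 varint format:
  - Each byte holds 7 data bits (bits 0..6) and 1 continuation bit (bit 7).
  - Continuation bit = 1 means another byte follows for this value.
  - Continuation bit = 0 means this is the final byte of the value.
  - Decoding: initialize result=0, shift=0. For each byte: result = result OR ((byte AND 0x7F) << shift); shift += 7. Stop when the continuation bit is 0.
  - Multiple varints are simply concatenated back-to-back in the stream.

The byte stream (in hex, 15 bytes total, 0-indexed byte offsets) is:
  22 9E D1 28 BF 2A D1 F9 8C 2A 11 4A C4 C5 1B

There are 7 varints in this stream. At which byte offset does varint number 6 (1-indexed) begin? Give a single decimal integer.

Answer: 11

Derivation:
  byte[0]=0x22 cont=0 payload=0x22=34: acc |= 34<<0 -> acc=34 shift=7 [end]
Varint 1: bytes[0:1] = 22 -> value 34 (1 byte(s))
  byte[1]=0x9E cont=1 payload=0x1E=30: acc |= 30<<0 -> acc=30 shift=7
  byte[2]=0xD1 cont=1 payload=0x51=81: acc |= 81<<7 -> acc=10398 shift=14
  byte[3]=0x28 cont=0 payload=0x28=40: acc |= 40<<14 -> acc=665758 shift=21 [end]
Varint 2: bytes[1:4] = 9E D1 28 -> value 665758 (3 byte(s))
  byte[4]=0xBF cont=1 payload=0x3F=63: acc |= 63<<0 -> acc=63 shift=7
  byte[5]=0x2A cont=0 payload=0x2A=42: acc |= 42<<7 -> acc=5439 shift=14 [end]
Varint 3: bytes[4:6] = BF 2A -> value 5439 (2 byte(s))
  byte[6]=0xD1 cont=1 payload=0x51=81: acc |= 81<<0 -> acc=81 shift=7
  byte[7]=0xF9 cont=1 payload=0x79=121: acc |= 121<<7 -> acc=15569 shift=14
  byte[8]=0x8C cont=1 payload=0x0C=12: acc |= 12<<14 -> acc=212177 shift=21
  byte[9]=0x2A cont=0 payload=0x2A=42: acc |= 42<<21 -> acc=88292561 shift=28 [end]
Varint 4: bytes[6:10] = D1 F9 8C 2A -> value 88292561 (4 byte(s))
  byte[10]=0x11 cont=0 payload=0x11=17: acc |= 17<<0 -> acc=17 shift=7 [end]
Varint 5: bytes[10:11] = 11 -> value 17 (1 byte(s))
  byte[11]=0x4A cont=0 payload=0x4A=74: acc |= 74<<0 -> acc=74 shift=7 [end]
Varint 6: bytes[11:12] = 4A -> value 74 (1 byte(s))
  byte[12]=0xC4 cont=1 payload=0x44=68: acc |= 68<<0 -> acc=68 shift=7
  byte[13]=0xC5 cont=1 payload=0x45=69: acc |= 69<<7 -> acc=8900 shift=14
  byte[14]=0x1B cont=0 payload=0x1B=27: acc |= 27<<14 -> acc=451268 shift=21 [end]
Varint 7: bytes[12:15] = C4 C5 1B -> value 451268 (3 byte(s))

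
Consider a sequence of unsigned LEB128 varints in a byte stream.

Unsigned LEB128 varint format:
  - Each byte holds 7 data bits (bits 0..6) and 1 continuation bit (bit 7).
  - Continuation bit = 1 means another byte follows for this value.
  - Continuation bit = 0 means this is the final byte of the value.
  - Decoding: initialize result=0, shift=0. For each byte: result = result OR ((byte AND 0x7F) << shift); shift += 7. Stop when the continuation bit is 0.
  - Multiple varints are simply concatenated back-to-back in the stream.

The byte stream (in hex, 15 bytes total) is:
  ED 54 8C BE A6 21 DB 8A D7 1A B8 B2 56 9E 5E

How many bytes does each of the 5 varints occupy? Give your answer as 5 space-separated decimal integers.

Answer: 2 4 4 3 2

Derivation:
  byte[0]=0xED cont=1 payload=0x6D=109: acc |= 109<<0 -> acc=109 shift=7
  byte[1]=0x54 cont=0 payload=0x54=84: acc |= 84<<7 -> acc=10861 shift=14 [end]
Varint 1: bytes[0:2] = ED 54 -> value 10861 (2 byte(s))
  byte[2]=0x8C cont=1 payload=0x0C=12: acc |= 12<<0 -> acc=12 shift=7
  byte[3]=0xBE cont=1 payload=0x3E=62: acc |= 62<<7 -> acc=7948 shift=14
  byte[4]=0xA6 cont=1 payload=0x26=38: acc |= 38<<14 -> acc=630540 shift=21
  byte[5]=0x21 cont=0 payload=0x21=33: acc |= 33<<21 -> acc=69836556 shift=28 [end]
Varint 2: bytes[2:6] = 8C BE A6 21 -> value 69836556 (4 byte(s))
  byte[6]=0xDB cont=1 payload=0x5B=91: acc |= 91<<0 -> acc=91 shift=7
  byte[7]=0x8A cont=1 payload=0x0A=10: acc |= 10<<7 -> acc=1371 shift=14
  byte[8]=0xD7 cont=1 payload=0x57=87: acc |= 87<<14 -> acc=1426779 shift=21
  byte[9]=0x1A cont=0 payload=0x1A=26: acc |= 26<<21 -> acc=55952731 shift=28 [end]
Varint 3: bytes[6:10] = DB 8A D7 1A -> value 55952731 (4 byte(s))
  byte[10]=0xB8 cont=1 payload=0x38=56: acc |= 56<<0 -> acc=56 shift=7
  byte[11]=0xB2 cont=1 payload=0x32=50: acc |= 50<<7 -> acc=6456 shift=14
  byte[12]=0x56 cont=0 payload=0x56=86: acc |= 86<<14 -> acc=1415480 shift=21 [end]
Varint 4: bytes[10:13] = B8 B2 56 -> value 1415480 (3 byte(s))
  byte[13]=0x9E cont=1 payload=0x1E=30: acc |= 30<<0 -> acc=30 shift=7
  byte[14]=0x5E cont=0 payload=0x5E=94: acc |= 94<<7 -> acc=12062 shift=14 [end]
Varint 5: bytes[13:15] = 9E 5E -> value 12062 (2 byte(s))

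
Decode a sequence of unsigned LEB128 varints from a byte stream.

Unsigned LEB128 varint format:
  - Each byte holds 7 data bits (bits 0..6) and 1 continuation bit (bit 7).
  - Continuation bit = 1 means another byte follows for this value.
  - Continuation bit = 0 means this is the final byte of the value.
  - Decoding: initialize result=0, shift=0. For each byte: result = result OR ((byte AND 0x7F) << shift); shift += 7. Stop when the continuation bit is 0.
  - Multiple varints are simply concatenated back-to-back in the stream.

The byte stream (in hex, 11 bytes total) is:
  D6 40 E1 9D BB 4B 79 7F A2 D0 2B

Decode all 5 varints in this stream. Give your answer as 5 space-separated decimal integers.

Answer: 8278 158256865 121 127 714786

Derivation:
  byte[0]=0xD6 cont=1 payload=0x56=86: acc |= 86<<0 -> acc=86 shift=7
  byte[1]=0x40 cont=0 payload=0x40=64: acc |= 64<<7 -> acc=8278 shift=14 [end]
Varint 1: bytes[0:2] = D6 40 -> value 8278 (2 byte(s))
  byte[2]=0xE1 cont=1 payload=0x61=97: acc |= 97<<0 -> acc=97 shift=7
  byte[3]=0x9D cont=1 payload=0x1D=29: acc |= 29<<7 -> acc=3809 shift=14
  byte[4]=0xBB cont=1 payload=0x3B=59: acc |= 59<<14 -> acc=970465 shift=21
  byte[5]=0x4B cont=0 payload=0x4B=75: acc |= 75<<21 -> acc=158256865 shift=28 [end]
Varint 2: bytes[2:6] = E1 9D BB 4B -> value 158256865 (4 byte(s))
  byte[6]=0x79 cont=0 payload=0x79=121: acc |= 121<<0 -> acc=121 shift=7 [end]
Varint 3: bytes[6:7] = 79 -> value 121 (1 byte(s))
  byte[7]=0x7F cont=0 payload=0x7F=127: acc |= 127<<0 -> acc=127 shift=7 [end]
Varint 4: bytes[7:8] = 7F -> value 127 (1 byte(s))
  byte[8]=0xA2 cont=1 payload=0x22=34: acc |= 34<<0 -> acc=34 shift=7
  byte[9]=0xD0 cont=1 payload=0x50=80: acc |= 80<<7 -> acc=10274 shift=14
  byte[10]=0x2B cont=0 payload=0x2B=43: acc |= 43<<14 -> acc=714786 shift=21 [end]
Varint 5: bytes[8:11] = A2 D0 2B -> value 714786 (3 byte(s))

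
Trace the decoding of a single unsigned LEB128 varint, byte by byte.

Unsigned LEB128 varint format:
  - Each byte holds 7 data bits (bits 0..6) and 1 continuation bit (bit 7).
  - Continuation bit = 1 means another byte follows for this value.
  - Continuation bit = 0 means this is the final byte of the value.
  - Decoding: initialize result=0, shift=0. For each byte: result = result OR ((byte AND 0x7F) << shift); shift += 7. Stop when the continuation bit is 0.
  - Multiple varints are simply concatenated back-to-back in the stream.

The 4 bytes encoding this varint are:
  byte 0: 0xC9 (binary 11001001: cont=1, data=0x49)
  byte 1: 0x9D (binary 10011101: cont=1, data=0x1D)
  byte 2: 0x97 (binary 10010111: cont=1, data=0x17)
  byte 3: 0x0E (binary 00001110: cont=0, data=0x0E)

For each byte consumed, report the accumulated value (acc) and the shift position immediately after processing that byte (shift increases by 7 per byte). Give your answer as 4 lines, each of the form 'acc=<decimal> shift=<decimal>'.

byte 0=0xC9: payload=0x49=73, contrib = 73<<0 = 73; acc -> 73, shift -> 7
byte 1=0x9D: payload=0x1D=29, contrib = 29<<7 = 3712; acc -> 3785, shift -> 14
byte 2=0x97: payload=0x17=23, contrib = 23<<14 = 376832; acc -> 380617, shift -> 21
byte 3=0x0E: payload=0x0E=14, contrib = 14<<21 = 29360128; acc -> 29740745, shift -> 28

Answer: acc=73 shift=7
acc=3785 shift=14
acc=380617 shift=21
acc=29740745 shift=28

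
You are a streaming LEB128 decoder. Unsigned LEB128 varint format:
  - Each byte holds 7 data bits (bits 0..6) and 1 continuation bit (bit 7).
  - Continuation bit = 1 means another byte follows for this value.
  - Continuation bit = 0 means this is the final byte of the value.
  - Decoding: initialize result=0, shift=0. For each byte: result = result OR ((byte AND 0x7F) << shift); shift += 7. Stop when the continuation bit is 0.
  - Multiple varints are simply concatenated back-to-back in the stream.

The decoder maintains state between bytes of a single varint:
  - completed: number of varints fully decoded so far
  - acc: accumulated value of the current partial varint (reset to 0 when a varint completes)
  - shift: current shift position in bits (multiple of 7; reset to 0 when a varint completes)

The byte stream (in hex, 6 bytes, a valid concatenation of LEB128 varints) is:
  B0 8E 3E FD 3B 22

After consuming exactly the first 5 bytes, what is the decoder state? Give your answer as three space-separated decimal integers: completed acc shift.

byte[0]=0xB0 cont=1 payload=0x30: acc |= 48<<0 -> completed=0 acc=48 shift=7
byte[1]=0x8E cont=1 payload=0x0E: acc |= 14<<7 -> completed=0 acc=1840 shift=14
byte[2]=0x3E cont=0 payload=0x3E: varint #1 complete (value=1017648); reset -> completed=1 acc=0 shift=0
byte[3]=0xFD cont=1 payload=0x7D: acc |= 125<<0 -> completed=1 acc=125 shift=7
byte[4]=0x3B cont=0 payload=0x3B: varint #2 complete (value=7677); reset -> completed=2 acc=0 shift=0

Answer: 2 0 0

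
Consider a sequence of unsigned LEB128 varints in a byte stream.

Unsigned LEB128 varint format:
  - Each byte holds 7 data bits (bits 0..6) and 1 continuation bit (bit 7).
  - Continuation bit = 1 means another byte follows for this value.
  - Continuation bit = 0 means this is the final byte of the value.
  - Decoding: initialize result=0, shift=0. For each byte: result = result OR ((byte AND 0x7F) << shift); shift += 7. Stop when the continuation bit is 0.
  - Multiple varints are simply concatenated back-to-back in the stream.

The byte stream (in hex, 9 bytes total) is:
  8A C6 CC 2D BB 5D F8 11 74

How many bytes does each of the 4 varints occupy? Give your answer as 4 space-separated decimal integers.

Answer: 4 2 2 1

Derivation:
  byte[0]=0x8A cont=1 payload=0x0A=10: acc |= 10<<0 -> acc=10 shift=7
  byte[1]=0xC6 cont=1 payload=0x46=70: acc |= 70<<7 -> acc=8970 shift=14
  byte[2]=0xCC cont=1 payload=0x4C=76: acc |= 76<<14 -> acc=1254154 shift=21
  byte[3]=0x2D cont=0 payload=0x2D=45: acc |= 45<<21 -> acc=95625994 shift=28 [end]
Varint 1: bytes[0:4] = 8A C6 CC 2D -> value 95625994 (4 byte(s))
  byte[4]=0xBB cont=1 payload=0x3B=59: acc |= 59<<0 -> acc=59 shift=7
  byte[5]=0x5D cont=0 payload=0x5D=93: acc |= 93<<7 -> acc=11963 shift=14 [end]
Varint 2: bytes[4:6] = BB 5D -> value 11963 (2 byte(s))
  byte[6]=0xF8 cont=1 payload=0x78=120: acc |= 120<<0 -> acc=120 shift=7
  byte[7]=0x11 cont=0 payload=0x11=17: acc |= 17<<7 -> acc=2296 shift=14 [end]
Varint 3: bytes[6:8] = F8 11 -> value 2296 (2 byte(s))
  byte[8]=0x74 cont=0 payload=0x74=116: acc |= 116<<0 -> acc=116 shift=7 [end]
Varint 4: bytes[8:9] = 74 -> value 116 (1 byte(s))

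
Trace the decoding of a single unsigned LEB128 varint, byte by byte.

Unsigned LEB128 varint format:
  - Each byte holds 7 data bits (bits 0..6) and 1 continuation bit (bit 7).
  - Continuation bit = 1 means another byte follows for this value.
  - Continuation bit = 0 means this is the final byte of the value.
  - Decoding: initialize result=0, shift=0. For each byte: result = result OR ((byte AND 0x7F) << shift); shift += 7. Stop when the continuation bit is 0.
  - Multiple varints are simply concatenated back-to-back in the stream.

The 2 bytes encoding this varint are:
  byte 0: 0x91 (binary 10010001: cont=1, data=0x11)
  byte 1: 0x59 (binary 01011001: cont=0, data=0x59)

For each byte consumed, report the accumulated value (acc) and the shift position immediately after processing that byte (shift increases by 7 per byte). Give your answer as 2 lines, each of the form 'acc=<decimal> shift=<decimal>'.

byte 0=0x91: payload=0x11=17, contrib = 17<<0 = 17; acc -> 17, shift -> 7
byte 1=0x59: payload=0x59=89, contrib = 89<<7 = 11392; acc -> 11409, shift -> 14

Answer: acc=17 shift=7
acc=11409 shift=14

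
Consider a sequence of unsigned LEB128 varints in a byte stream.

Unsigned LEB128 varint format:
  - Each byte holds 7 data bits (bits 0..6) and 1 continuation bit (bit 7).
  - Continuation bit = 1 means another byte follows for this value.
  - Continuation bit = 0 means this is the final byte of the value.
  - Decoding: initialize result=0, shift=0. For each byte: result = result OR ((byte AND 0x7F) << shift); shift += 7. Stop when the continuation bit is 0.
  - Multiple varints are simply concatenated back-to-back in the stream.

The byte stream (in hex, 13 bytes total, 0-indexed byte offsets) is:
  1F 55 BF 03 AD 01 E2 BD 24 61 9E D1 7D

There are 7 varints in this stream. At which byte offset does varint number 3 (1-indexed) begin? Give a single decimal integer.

  byte[0]=0x1F cont=0 payload=0x1F=31: acc |= 31<<0 -> acc=31 shift=7 [end]
Varint 1: bytes[0:1] = 1F -> value 31 (1 byte(s))
  byte[1]=0x55 cont=0 payload=0x55=85: acc |= 85<<0 -> acc=85 shift=7 [end]
Varint 2: bytes[1:2] = 55 -> value 85 (1 byte(s))
  byte[2]=0xBF cont=1 payload=0x3F=63: acc |= 63<<0 -> acc=63 shift=7
  byte[3]=0x03 cont=0 payload=0x03=3: acc |= 3<<7 -> acc=447 shift=14 [end]
Varint 3: bytes[2:4] = BF 03 -> value 447 (2 byte(s))
  byte[4]=0xAD cont=1 payload=0x2D=45: acc |= 45<<0 -> acc=45 shift=7
  byte[5]=0x01 cont=0 payload=0x01=1: acc |= 1<<7 -> acc=173 shift=14 [end]
Varint 4: bytes[4:6] = AD 01 -> value 173 (2 byte(s))
  byte[6]=0xE2 cont=1 payload=0x62=98: acc |= 98<<0 -> acc=98 shift=7
  byte[7]=0xBD cont=1 payload=0x3D=61: acc |= 61<<7 -> acc=7906 shift=14
  byte[8]=0x24 cont=0 payload=0x24=36: acc |= 36<<14 -> acc=597730 shift=21 [end]
Varint 5: bytes[6:9] = E2 BD 24 -> value 597730 (3 byte(s))
  byte[9]=0x61 cont=0 payload=0x61=97: acc |= 97<<0 -> acc=97 shift=7 [end]
Varint 6: bytes[9:10] = 61 -> value 97 (1 byte(s))
  byte[10]=0x9E cont=1 payload=0x1E=30: acc |= 30<<0 -> acc=30 shift=7
  byte[11]=0xD1 cont=1 payload=0x51=81: acc |= 81<<7 -> acc=10398 shift=14
  byte[12]=0x7D cont=0 payload=0x7D=125: acc |= 125<<14 -> acc=2058398 shift=21 [end]
Varint 7: bytes[10:13] = 9E D1 7D -> value 2058398 (3 byte(s))

Answer: 2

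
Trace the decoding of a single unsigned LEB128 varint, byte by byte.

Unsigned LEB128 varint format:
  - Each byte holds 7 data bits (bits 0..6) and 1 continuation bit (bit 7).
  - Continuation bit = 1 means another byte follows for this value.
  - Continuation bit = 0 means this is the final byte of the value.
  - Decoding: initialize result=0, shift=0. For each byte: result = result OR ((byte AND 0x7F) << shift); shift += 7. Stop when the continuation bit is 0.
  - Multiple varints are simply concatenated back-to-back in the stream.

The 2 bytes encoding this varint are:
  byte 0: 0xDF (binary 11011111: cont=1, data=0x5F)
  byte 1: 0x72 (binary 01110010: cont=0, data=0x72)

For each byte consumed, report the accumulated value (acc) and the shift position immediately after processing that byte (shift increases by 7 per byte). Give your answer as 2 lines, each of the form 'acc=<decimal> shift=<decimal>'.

byte 0=0xDF: payload=0x5F=95, contrib = 95<<0 = 95; acc -> 95, shift -> 7
byte 1=0x72: payload=0x72=114, contrib = 114<<7 = 14592; acc -> 14687, shift -> 14

Answer: acc=95 shift=7
acc=14687 shift=14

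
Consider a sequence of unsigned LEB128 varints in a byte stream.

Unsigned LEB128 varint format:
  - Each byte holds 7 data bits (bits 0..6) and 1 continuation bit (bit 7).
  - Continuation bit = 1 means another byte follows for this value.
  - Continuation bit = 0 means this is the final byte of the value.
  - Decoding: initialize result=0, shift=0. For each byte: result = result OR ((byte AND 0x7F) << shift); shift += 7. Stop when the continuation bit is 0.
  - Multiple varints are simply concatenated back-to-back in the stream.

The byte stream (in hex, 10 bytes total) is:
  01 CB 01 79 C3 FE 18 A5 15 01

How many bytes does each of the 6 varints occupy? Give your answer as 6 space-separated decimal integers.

  byte[0]=0x01 cont=0 payload=0x01=1: acc |= 1<<0 -> acc=1 shift=7 [end]
Varint 1: bytes[0:1] = 01 -> value 1 (1 byte(s))
  byte[1]=0xCB cont=1 payload=0x4B=75: acc |= 75<<0 -> acc=75 shift=7
  byte[2]=0x01 cont=0 payload=0x01=1: acc |= 1<<7 -> acc=203 shift=14 [end]
Varint 2: bytes[1:3] = CB 01 -> value 203 (2 byte(s))
  byte[3]=0x79 cont=0 payload=0x79=121: acc |= 121<<0 -> acc=121 shift=7 [end]
Varint 3: bytes[3:4] = 79 -> value 121 (1 byte(s))
  byte[4]=0xC3 cont=1 payload=0x43=67: acc |= 67<<0 -> acc=67 shift=7
  byte[5]=0xFE cont=1 payload=0x7E=126: acc |= 126<<7 -> acc=16195 shift=14
  byte[6]=0x18 cont=0 payload=0x18=24: acc |= 24<<14 -> acc=409411 shift=21 [end]
Varint 4: bytes[4:7] = C3 FE 18 -> value 409411 (3 byte(s))
  byte[7]=0xA5 cont=1 payload=0x25=37: acc |= 37<<0 -> acc=37 shift=7
  byte[8]=0x15 cont=0 payload=0x15=21: acc |= 21<<7 -> acc=2725 shift=14 [end]
Varint 5: bytes[7:9] = A5 15 -> value 2725 (2 byte(s))
  byte[9]=0x01 cont=0 payload=0x01=1: acc |= 1<<0 -> acc=1 shift=7 [end]
Varint 6: bytes[9:10] = 01 -> value 1 (1 byte(s))

Answer: 1 2 1 3 2 1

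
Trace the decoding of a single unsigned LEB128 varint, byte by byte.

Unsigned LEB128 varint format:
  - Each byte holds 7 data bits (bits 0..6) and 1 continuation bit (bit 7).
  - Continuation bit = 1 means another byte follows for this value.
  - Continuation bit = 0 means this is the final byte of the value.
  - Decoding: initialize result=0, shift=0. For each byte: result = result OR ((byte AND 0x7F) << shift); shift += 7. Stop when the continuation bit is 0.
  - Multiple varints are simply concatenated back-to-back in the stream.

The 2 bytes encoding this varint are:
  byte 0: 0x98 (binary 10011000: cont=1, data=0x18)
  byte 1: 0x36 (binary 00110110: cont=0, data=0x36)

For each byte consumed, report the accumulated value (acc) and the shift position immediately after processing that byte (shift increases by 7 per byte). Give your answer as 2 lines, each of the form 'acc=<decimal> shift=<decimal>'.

byte 0=0x98: payload=0x18=24, contrib = 24<<0 = 24; acc -> 24, shift -> 7
byte 1=0x36: payload=0x36=54, contrib = 54<<7 = 6912; acc -> 6936, shift -> 14

Answer: acc=24 shift=7
acc=6936 shift=14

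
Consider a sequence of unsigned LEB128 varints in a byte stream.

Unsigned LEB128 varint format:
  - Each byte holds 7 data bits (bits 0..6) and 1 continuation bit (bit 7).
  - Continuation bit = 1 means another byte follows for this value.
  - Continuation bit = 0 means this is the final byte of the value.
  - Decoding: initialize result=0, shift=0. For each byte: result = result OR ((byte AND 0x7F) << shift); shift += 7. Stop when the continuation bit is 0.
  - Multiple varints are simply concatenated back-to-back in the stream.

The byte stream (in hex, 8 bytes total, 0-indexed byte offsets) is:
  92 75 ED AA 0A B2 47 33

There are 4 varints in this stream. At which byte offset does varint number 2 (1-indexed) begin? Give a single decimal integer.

Answer: 2

Derivation:
  byte[0]=0x92 cont=1 payload=0x12=18: acc |= 18<<0 -> acc=18 shift=7
  byte[1]=0x75 cont=0 payload=0x75=117: acc |= 117<<7 -> acc=14994 shift=14 [end]
Varint 1: bytes[0:2] = 92 75 -> value 14994 (2 byte(s))
  byte[2]=0xED cont=1 payload=0x6D=109: acc |= 109<<0 -> acc=109 shift=7
  byte[3]=0xAA cont=1 payload=0x2A=42: acc |= 42<<7 -> acc=5485 shift=14
  byte[4]=0x0A cont=0 payload=0x0A=10: acc |= 10<<14 -> acc=169325 shift=21 [end]
Varint 2: bytes[2:5] = ED AA 0A -> value 169325 (3 byte(s))
  byte[5]=0xB2 cont=1 payload=0x32=50: acc |= 50<<0 -> acc=50 shift=7
  byte[6]=0x47 cont=0 payload=0x47=71: acc |= 71<<7 -> acc=9138 shift=14 [end]
Varint 3: bytes[5:7] = B2 47 -> value 9138 (2 byte(s))
  byte[7]=0x33 cont=0 payload=0x33=51: acc |= 51<<0 -> acc=51 shift=7 [end]
Varint 4: bytes[7:8] = 33 -> value 51 (1 byte(s))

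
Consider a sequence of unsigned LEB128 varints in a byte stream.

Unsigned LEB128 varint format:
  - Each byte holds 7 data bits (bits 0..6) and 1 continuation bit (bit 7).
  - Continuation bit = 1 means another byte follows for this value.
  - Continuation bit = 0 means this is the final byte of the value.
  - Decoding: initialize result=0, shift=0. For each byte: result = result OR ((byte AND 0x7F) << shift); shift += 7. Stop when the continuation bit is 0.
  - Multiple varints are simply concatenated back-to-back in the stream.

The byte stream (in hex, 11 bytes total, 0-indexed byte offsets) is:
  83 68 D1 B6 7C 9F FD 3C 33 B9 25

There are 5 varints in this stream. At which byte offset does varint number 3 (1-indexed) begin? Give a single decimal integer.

  byte[0]=0x83 cont=1 payload=0x03=3: acc |= 3<<0 -> acc=3 shift=7
  byte[1]=0x68 cont=0 payload=0x68=104: acc |= 104<<7 -> acc=13315 shift=14 [end]
Varint 1: bytes[0:2] = 83 68 -> value 13315 (2 byte(s))
  byte[2]=0xD1 cont=1 payload=0x51=81: acc |= 81<<0 -> acc=81 shift=7
  byte[3]=0xB6 cont=1 payload=0x36=54: acc |= 54<<7 -> acc=6993 shift=14
  byte[4]=0x7C cont=0 payload=0x7C=124: acc |= 124<<14 -> acc=2038609 shift=21 [end]
Varint 2: bytes[2:5] = D1 B6 7C -> value 2038609 (3 byte(s))
  byte[5]=0x9F cont=1 payload=0x1F=31: acc |= 31<<0 -> acc=31 shift=7
  byte[6]=0xFD cont=1 payload=0x7D=125: acc |= 125<<7 -> acc=16031 shift=14
  byte[7]=0x3C cont=0 payload=0x3C=60: acc |= 60<<14 -> acc=999071 shift=21 [end]
Varint 3: bytes[5:8] = 9F FD 3C -> value 999071 (3 byte(s))
  byte[8]=0x33 cont=0 payload=0x33=51: acc |= 51<<0 -> acc=51 shift=7 [end]
Varint 4: bytes[8:9] = 33 -> value 51 (1 byte(s))
  byte[9]=0xB9 cont=1 payload=0x39=57: acc |= 57<<0 -> acc=57 shift=7
  byte[10]=0x25 cont=0 payload=0x25=37: acc |= 37<<7 -> acc=4793 shift=14 [end]
Varint 5: bytes[9:11] = B9 25 -> value 4793 (2 byte(s))

Answer: 5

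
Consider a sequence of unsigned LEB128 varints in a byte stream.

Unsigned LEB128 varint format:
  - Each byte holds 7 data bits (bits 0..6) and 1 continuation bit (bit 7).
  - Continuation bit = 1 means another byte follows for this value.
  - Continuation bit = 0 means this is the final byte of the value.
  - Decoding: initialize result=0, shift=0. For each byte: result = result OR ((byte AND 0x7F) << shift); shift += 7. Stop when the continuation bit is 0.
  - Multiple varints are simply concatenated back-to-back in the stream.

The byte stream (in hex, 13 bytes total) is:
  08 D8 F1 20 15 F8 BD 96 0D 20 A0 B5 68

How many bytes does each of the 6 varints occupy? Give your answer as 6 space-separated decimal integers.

Answer: 1 3 1 4 1 3

Derivation:
  byte[0]=0x08 cont=0 payload=0x08=8: acc |= 8<<0 -> acc=8 shift=7 [end]
Varint 1: bytes[0:1] = 08 -> value 8 (1 byte(s))
  byte[1]=0xD8 cont=1 payload=0x58=88: acc |= 88<<0 -> acc=88 shift=7
  byte[2]=0xF1 cont=1 payload=0x71=113: acc |= 113<<7 -> acc=14552 shift=14
  byte[3]=0x20 cont=0 payload=0x20=32: acc |= 32<<14 -> acc=538840 shift=21 [end]
Varint 2: bytes[1:4] = D8 F1 20 -> value 538840 (3 byte(s))
  byte[4]=0x15 cont=0 payload=0x15=21: acc |= 21<<0 -> acc=21 shift=7 [end]
Varint 3: bytes[4:5] = 15 -> value 21 (1 byte(s))
  byte[5]=0xF8 cont=1 payload=0x78=120: acc |= 120<<0 -> acc=120 shift=7
  byte[6]=0xBD cont=1 payload=0x3D=61: acc |= 61<<7 -> acc=7928 shift=14
  byte[7]=0x96 cont=1 payload=0x16=22: acc |= 22<<14 -> acc=368376 shift=21
  byte[8]=0x0D cont=0 payload=0x0D=13: acc |= 13<<21 -> acc=27631352 shift=28 [end]
Varint 4: bytes[5:9] = F8 BD 96 0D -> value 27631352 (4 byte(s))
  byte[9]=0x20 cont=0 payload=0x20=32: acc |= 32<<0 -> acc=32 shift=7 [end]
Varint 5: bytes[9:10] = 20 -> value 32 (1 byte(s))
  byte[10]=0xA0 cont=1 payload=0x20=32: acc |= 32<<0 -> acc=32 shift=7
  byte[11]=0xB5 cont=1 payload=0x35=53: acc |= 53<<7 -> acc=6816 shift=14
  byte[12]=0x68 cont=0 payload=0x68=104: acc |= 104<<14 -> acc=1710752 shift=21 [end]
Varint 6: bytes[10:13] = A0 B5 68 -> value 1710752 (3 byte(s))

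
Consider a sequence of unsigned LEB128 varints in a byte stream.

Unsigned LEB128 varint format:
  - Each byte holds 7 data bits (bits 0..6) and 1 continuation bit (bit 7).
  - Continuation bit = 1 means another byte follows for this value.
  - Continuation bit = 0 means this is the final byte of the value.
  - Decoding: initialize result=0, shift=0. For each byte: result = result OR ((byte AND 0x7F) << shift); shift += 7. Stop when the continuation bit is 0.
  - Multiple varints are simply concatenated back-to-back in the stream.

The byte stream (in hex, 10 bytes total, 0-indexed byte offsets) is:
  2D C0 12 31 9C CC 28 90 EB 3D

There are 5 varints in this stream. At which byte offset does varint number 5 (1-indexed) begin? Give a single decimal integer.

Answer: 7

Derivation:
  byte[0]=0x2D cont=0 payload=0x2D=45: acc |= 45<<0 -> acc=45 shift=7 [end]
Varint 1: bytes[0:1] = 2D -> value 45 (1 byte(s))
  byte[1]=0xC0 cont=1 payload=0x40=64: acc |= 64<<0 -> acc=64 shift=7
  byte[2]=0x12 cont=0 payload=0x12=18: acc |= 18<<7 -> acc=2368 shift=14 [end]
Varint 2: bytes[1:3] = C0 12 -> value 2368 (2 byte(s))
  byte[3]=0x31 cont=0 payload=0x31=49: acc |= 49<<0 -> acc=49 shift=7 [end]
Varint 3: bytes[3:4] = 31 -> value 49 (1 byte(s))
  byte[4]=0x9C cont=1 payload=0x1C=28: acc |= 28<<0 -> acc=28 shift=7
  byte[5]=0xCC cont=1 payload=0x4C=76: acc |= 76<<7 -> acc=9756 shift=14
  byte[6]=0x28 cont=0 payload=0x28=40: acc |= 40<<14 -> acc=665116 shift=21 [end]
Varint 4: bytes[4:7] = 9C CC 28 -> value 665116 (3 byte(s))
  byte[7]=0x90 cont=1 payload=0x10=16: acc |= 16<<0 -> acc=16 shift=7
  byte[8]=0xEB cont=1 payload=0x6B=107: acc |= 107<<7 -> acc=13712 shift=14
  byte[9]=0x3D cont=0 payload=0x3D=61: acc |= 61<<14 -> acc=1013136 shift=21 [end]
Varint 5: bytes[7:10] = 90 EB 3D -> value 1013136 (3 byte(s))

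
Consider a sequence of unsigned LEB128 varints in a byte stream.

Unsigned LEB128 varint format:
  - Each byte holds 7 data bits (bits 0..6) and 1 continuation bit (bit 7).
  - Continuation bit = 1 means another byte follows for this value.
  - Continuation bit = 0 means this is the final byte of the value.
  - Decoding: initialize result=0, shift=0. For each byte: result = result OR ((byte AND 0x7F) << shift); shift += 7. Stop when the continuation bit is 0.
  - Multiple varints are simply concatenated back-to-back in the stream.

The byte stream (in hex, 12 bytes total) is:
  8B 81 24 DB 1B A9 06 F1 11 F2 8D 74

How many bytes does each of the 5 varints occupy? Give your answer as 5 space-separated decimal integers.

  byte[0]=0x8B cont=1 payload=0x0B=11: acc |= 11<<0 -> acc=11 shift=7
  byte[1]=0x81 cont=1 payload=0x01=1: acc |= 1<<7 -> acc=139 shift=14
  byte[2]=0x24 cont=0 payload=0x24=36: acc |= 36<<14 -> acc=589963 shift=21 [end]
Varint 1: bytes[0:3] = 8B 81 24 -> value 589963 (3 byte(s))
  byte[3]=0xDB cont=1 payload=0x5B=91: acc |= 91<<0 -> acc=91 shift=7
  byte[4]=0x1B cont=0 payload=0x1B=27: acc |= 27<<7 -> acc=3547 shift=14 [end]
Varint 2: bytes[3:5] = DB 1B -> value 3547 (2 byte(s))
  byte[5]=0xA9 cont=1 payload=0x29=41: acc |= 41<<0 -> acc=41 shift=7
  byte[6]=0x06 cont=0 payload=0x06=6: acc |= 6<<7 -> acc=809 shift=14 [end]
Varint 3: bytes[5:7] = A9 06 -> value 809 (2 byte(s))
  byte[7]=0xF1 cont=1 payload=0x71=113: acc |= 113<<0 -> acc=113 shift=7
  byte[8]=0x11 cont=0 payload=0x11=17: acc |= 17<<7 -> acc=2289 shift=14 [end]
Varint 4: bytes[7:9] = F1 11 -> value 2289 (2 byte(s))
  byte[9]=0xF2 cont=1 payload=0x72=114: acc |= 114<<0 -> acc=114 shift=7
  byte[10]=0x8D cont=1 payload=0x0D=13: acc |= 13<<7 -> acc=1778 shift=14
  byte[11]=0x74 cont=0 payload=0x74=116: acc |= 116<<14 -> acc=1902322 shift=21 [end]
Varint 5: bytes[9:12] = F2 8D 74 -> value 1902322 (3 byte(s))

Answer: 3 2 2 2 3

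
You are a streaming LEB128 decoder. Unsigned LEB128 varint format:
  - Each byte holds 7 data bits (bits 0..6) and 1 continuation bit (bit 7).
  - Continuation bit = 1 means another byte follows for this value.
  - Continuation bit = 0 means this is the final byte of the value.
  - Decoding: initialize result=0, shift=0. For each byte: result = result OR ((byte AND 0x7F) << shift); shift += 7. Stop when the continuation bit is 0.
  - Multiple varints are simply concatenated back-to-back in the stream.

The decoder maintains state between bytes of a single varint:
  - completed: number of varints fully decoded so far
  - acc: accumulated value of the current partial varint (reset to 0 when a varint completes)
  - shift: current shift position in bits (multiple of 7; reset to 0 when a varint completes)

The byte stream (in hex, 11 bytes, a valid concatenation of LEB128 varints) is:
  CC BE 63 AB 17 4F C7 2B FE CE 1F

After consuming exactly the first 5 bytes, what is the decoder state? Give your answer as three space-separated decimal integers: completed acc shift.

byte[0]=0xCC cont=1 payload=0x4C: acc |= 76<<0 -> completed=0 acc=76 shift=7
byte[1]=0xBE cont=1 payload=0x3E: acc |= 62<<7 -> completed=0 acc=8012 shift=14
byte[2]=0x63 cont=0 payload=0x63: varint #1 complete (value=1630028); reset -> completed=1 acc=0 shift=0
byte[3]=0xAB cont=1 payload=0x2B: acc |= 43<<0 -> completed=1 acc=43 shift=7
byte[4]=0x17 cont=0 payload=0x17: varint #2 complete (value=2987); reset -> completed=2 acc=0 shift=0

Answer: 2 0 0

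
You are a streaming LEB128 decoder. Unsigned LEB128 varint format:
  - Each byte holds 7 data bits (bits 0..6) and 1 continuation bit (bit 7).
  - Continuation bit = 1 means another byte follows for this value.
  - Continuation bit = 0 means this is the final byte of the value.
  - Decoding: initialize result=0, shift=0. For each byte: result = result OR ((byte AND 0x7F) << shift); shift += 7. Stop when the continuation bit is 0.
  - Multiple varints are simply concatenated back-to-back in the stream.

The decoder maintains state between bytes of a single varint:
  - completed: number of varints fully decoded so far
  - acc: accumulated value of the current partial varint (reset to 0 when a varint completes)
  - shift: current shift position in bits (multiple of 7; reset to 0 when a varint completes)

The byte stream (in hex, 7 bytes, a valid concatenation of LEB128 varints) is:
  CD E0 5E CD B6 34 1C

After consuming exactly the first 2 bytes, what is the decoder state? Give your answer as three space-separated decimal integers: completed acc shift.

Answer: 0 12365 14

Derivation:
byte[0]=0xCD cont=1 payload=0x4D: acc |= 77<<0 -> completed=0 acc=77 shift=7
byte[1]=0xE0 cont=1 payload=0x60: acc |= 96<<7 -> completed=0 acc=12365 shift=14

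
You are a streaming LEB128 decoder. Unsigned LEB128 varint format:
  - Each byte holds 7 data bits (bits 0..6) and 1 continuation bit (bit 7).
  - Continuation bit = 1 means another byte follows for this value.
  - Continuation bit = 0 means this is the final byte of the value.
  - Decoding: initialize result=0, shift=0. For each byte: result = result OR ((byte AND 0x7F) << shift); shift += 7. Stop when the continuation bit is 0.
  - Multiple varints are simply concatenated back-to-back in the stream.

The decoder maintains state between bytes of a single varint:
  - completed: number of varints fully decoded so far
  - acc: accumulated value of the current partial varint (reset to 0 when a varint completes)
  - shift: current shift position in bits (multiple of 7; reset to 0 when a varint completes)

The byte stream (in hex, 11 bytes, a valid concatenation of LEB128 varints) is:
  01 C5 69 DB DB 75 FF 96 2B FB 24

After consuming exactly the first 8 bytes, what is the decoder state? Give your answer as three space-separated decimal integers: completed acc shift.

Answer: 3 2943 14

Derivation:
byte[0]=0x01 cont=0 payload=0x01: varint #1 complete (value=1); reset -> completed=1 acc=0 shift=0
byte[1]=0xC5 cont=1 payload=0x45: acc |= 69<<0 -> completed=1 acc=69 shift=7
byte[2]=0x69 cont=0 payload=0x69: varint #2 complete (value=13509); reset -> completed=2 acc=0 shift=0
byte[3]=0xDB cont=1 payload=0x5B: acc |= 91<<0 -> completed=2 acc=91 shift=7
byte[4]=0xDB cont=1 payload=0x5B: acc |= 91<<7 -> completed=2 acc=11739 shift=14
byte[5]=0x75 cont=0 payload=0x75: varint #3 complete (value=1928667); reset -> completed=3 acc=0 shift=0
byte[6]=0xFF cont=1 payload=0x7F: acc |= 127<<0 -> completed=3 acc=127 shift=7
byte[7]=0x96 cont=1 payload=0x16: acc |= 22<<7 -> completed=3 acc=2943 shift=14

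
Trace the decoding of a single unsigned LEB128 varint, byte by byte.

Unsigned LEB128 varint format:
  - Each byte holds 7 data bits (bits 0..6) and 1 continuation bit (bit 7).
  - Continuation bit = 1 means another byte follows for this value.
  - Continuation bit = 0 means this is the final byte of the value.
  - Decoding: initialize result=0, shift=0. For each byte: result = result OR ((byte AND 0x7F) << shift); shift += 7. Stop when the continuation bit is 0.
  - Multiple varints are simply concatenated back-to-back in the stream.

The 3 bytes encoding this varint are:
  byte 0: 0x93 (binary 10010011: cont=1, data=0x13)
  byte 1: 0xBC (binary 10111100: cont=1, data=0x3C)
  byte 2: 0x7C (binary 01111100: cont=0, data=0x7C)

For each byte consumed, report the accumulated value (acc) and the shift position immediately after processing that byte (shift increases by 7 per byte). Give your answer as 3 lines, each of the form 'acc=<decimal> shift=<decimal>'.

Answer: acc=19 shift=7
acc=7699 shift=14
acc=2039315 shift=21

Derivation:
byte 0=0x93: payload=0x13=19, contrib = 19<<0 = 19; acc -> 19, shift -> 7
byte 1=0xBC: payload=0x3C=60, contrib = 60<<7 = 7680; acc -> 7699, shift -> 14
byte 2=0x7C: payload=0x7C=124, contrib = 124<<14 = 2031616; acc -> 2039315, shift -> 21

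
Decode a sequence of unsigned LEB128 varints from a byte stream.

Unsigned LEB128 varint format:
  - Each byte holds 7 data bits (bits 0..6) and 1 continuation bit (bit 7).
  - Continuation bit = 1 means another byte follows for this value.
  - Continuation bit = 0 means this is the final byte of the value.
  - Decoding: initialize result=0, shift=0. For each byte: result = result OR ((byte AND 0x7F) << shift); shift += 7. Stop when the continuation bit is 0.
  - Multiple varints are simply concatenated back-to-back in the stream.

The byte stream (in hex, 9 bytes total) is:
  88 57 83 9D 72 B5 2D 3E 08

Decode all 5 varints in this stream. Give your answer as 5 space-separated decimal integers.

  byte[0]=0x88 cont=1 payload=0x08=8: acc |= 8<<0 -> acc=8 shift=7
  byte[1]=0x57 cont=0 payload=0x57=87: acc |= 87<<7 -> acc=11144 shift=14 [end]
Varint 1: bytes[0:2] = 88 57 -> value 11144 (2 byte(s))
  byte[2]=0x83 cont=1 payload=0x03=3: acc |= 3<<0 -> acc=3 shift=7
  byte[3]=0x9D cont=1 payload=0x1D=29: acc |= 29<<7 -> acc=3715 shift=14
  byte[4]=0x72 cont=0 payload=0x72=114: acc |= 114<<14 -> acc=1871491 shift=21 [end]
Varint 2: bytes[2:5] = 83 9D 72 -> value 1871491 (3 byte(s))
  byte[5]=0xB5 cont=1 payload=0x35=53: acc |= 53<<0 -> acc=53 shift=7
  byte[6]=0x2D cont=0 payload=0x2D=45: acc |= 45<<7 -> acc=5813 shift=14 [end]
Varint 3: bytes[5:7] = B5 2D -> value 5813 (2 byte(s))
  byte[7]=0x3E cont=0 payload=0x3E=62: acc |= 62<<0 -> acc=62 shift=7 [end]
Varint 4: bytes[7:8] = 3E -> value 62 (1 byte(s))
  byte[8]=0x08 cont=0 payload=0x08=8: acc |= 8<<0 -> acc=8 shift=7 [end]
Varint 5: bytes[8:9] = 08 -> value 8 (1 byte(s))

Answer: 11144 1871491 5813 62 8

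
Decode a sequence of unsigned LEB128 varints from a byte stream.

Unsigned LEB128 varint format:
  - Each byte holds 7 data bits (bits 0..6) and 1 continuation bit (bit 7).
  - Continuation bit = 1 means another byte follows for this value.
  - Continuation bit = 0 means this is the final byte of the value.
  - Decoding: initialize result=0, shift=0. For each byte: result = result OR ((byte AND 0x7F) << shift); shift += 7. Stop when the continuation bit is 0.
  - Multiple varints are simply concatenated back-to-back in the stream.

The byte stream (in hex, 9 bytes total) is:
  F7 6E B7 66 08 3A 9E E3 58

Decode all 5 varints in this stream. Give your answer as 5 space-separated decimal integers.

Answer: 14199 13111 8 58 1454494

Derivation:
  byte[0]=0xF7 cont=1 payload=0x77=119: acc |= 119<<0 -> acc=119 shift=7
  byte[1]=0x6E cont=0 payload=0x6E=110: acc |= 110<<7 -> acc=14199 shift=14 [end]
Varint 1: bytes[0:2] = F7 6E -> value 14199 (2 byte(s))
  byte[2]=0xB7 cont=1 payload=0x37=55: acc |= 55<<0 -> acc=55 shift=7
  byte[3]=0x66 cont=0 payload=0x66=102: acc |= 102<<7 -> acc=13111 shift=14 [end]
Varint 2: bytes[2:4] = B7 66 -> value 13111 (2 byte(s))
  byte[4]=0x08 cont=0 payload=0x08=8: acc |= 8<<0 -> acc=8 shift=7 [end]
Varint 3: bytes[4:5] = 08 -> value 8 (1 byte(s))
  byte[5]=0x3A cont=0 payload=0x3A=58: acc |= 58<<0 -> acc=58 shift=7 [end]
Varint 4: bytes[5:6] = 3A -> value 58 (1 byte(s))
  byte[6]=0x9E cont=1 payload=0x1E=30: acc |= 30<<0 -> acc=30 shift=7
  byte[7]=0xE3 cont=1 payload=0x63=99: acc |= 99<<7 -> acc=12702 shift=14
  byte[8]=0x58 cont=0 payload=0x58=88: acc |= 88<<14 -> acc=1454494 shift=21 [end]
Varint 5: bytes[6:9] = 9E E3 58 -> value 1454494 (3 byte(s))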